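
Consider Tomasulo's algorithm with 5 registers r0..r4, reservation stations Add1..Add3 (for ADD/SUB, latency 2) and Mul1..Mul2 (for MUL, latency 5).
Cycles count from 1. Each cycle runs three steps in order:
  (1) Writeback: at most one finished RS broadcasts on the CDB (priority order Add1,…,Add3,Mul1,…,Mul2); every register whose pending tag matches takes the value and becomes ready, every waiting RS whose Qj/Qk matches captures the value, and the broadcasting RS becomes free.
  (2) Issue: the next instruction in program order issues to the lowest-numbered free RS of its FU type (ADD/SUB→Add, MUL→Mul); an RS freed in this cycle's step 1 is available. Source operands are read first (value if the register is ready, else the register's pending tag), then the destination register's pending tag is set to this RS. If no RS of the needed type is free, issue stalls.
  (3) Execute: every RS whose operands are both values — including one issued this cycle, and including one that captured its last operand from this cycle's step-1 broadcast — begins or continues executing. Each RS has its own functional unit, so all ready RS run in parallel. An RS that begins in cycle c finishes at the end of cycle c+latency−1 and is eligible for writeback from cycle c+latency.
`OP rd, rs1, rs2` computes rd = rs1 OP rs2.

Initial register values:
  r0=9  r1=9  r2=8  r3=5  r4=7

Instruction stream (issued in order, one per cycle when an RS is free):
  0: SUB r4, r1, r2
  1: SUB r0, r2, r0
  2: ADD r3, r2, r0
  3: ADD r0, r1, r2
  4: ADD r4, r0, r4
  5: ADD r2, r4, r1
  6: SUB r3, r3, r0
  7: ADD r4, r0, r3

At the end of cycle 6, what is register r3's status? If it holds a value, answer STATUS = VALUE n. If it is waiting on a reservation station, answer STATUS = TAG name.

STATUS = VALUE 7

  c1: issue SUB r4<-Add1  regs: r0:9,r1:9,r2:8,r3:5,r4:Add1
  c2: issue SUB r0<-Add2  regs: r0:Add2,r1:9,r2:8,r3:5,r4:Add1
  c3: CDB Add1=1; issue ADD r3<-Add1  regs: r0:Add2,r1:9,r2:8,r3:Add1,r4:1
  c4: CDB Add2=-1; issue ADD r0<-Add2  regs: r0:Add2,r1:9,r2:8,r3:Add1,r4:1
  c5: issue ADD r4<-Add3  regs: r0:Add2,r1:9,r2:8,r3:Add1,r4:Add3
  c6: CDB Add1=7; issue ADD r2<-Add1  regs: r0:Add2,r1:9,r2:Add1,r3:7,r4:Add3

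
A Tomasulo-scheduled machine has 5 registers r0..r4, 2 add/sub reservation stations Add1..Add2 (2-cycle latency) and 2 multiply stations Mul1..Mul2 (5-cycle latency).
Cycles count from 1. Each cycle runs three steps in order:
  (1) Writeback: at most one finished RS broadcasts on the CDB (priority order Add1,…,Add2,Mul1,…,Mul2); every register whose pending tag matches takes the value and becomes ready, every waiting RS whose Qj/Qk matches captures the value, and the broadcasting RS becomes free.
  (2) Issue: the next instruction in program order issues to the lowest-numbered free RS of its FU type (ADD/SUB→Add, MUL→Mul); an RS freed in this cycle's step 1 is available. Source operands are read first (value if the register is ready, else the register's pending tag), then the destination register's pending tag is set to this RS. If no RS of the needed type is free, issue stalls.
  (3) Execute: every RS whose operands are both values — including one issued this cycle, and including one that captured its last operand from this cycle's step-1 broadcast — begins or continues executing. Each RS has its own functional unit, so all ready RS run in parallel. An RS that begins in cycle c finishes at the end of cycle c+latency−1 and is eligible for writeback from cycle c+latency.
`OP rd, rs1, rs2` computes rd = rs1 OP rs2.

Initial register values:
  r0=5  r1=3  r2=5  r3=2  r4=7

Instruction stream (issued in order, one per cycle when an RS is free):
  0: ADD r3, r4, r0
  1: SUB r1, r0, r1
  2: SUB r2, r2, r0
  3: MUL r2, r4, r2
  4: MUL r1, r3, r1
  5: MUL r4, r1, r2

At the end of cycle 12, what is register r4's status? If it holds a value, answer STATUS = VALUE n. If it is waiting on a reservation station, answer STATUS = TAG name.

STATUS = TAG Mul1

c1: issue ADD r3<-Add1 | r0:5,r1:3,r2:5,r3:Add1,r4:7
c2: issue SUB r1<-Add2 | r0:5,r1:Add2,r2:5,r3:Add1,r4:7
c3: CDB Add1=12; issue SUB r2<-Add1 | r0:5,r1:Add2,r2:Add1,r3:12,r4:7
c4: CDB Add2=2; issue MUL r2<-Mul1 | r0:5,r1:2,r2:Mul1,r3:12,r4:7
c5: CDB Add1=0; issue MUL r1<-Mul2 | r0:5,r1:Mul2,r2:Mul1,r3:12,r4:7
c6: stall | r0:5,r1:Mul2,r2:Mul1,r3:12,r4:7
c7: stall | r0:5,r1:Mul2,r2:Mul1,r3:12,r4:7
c8: stall | r0:5,r1:Mul2,r2:Mul1,r3:12,r4:7
c9: stall | r0:5,r1:Mul2,r2:Mul1,r3:12,r4:7
c10: CDB Mul1=0; issue MUL r4<-Mul1 | r0:5,r1:Mul2,r2:0,r3:12,r4:Mul1
c11: CDB Mul2=24 | r0:5,r1:24,r2:0,r3:12,r4:Mul1
c12: - | r0:5,r1:24,r2:0,r3:12,r4:Mul1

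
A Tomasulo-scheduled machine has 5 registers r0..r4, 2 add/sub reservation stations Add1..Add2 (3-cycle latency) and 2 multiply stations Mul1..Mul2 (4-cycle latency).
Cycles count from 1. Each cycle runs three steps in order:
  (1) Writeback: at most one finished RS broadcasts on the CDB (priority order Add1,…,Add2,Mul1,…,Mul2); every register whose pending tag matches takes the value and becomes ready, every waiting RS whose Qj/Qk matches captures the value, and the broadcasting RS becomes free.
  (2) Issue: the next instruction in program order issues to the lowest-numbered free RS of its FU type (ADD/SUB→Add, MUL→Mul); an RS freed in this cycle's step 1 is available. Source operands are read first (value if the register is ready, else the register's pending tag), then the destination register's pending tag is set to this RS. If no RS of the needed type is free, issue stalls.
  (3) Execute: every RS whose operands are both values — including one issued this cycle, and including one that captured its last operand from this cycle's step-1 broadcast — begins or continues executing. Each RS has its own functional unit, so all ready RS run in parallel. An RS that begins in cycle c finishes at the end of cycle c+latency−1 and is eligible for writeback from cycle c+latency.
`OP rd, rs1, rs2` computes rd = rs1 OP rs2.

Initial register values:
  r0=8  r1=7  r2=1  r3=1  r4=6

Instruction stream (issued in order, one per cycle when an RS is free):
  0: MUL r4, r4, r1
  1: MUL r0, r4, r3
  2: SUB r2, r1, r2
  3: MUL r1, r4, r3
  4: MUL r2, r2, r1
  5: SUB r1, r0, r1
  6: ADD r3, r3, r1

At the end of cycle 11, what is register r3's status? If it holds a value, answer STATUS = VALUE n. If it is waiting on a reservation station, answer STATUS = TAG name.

cycle 1: issue MUL r4<-Mul1 // r0:8,r1:7,r2:1,r3:1,r4:Mul1
cycle 2: issue MUL r0<-Mul2 // r0:Mul2,r1:7,r2:1,r3:1,r4:Mul1
cycle 3: issue SUB r2<-Add1 // r0:Mul2,r1:7,r2:Add1,r3:1,r4:Mul1
cycle 4: stall // r0:Mul2,r1:7,r2:Add1,r3:1,r4:Mul1
cycle 5: CDB Mul1=42; issue MUL r1<-Mul1 // r0:Mul2,r1:Mul1,r2:Add1,r3:1,r4:42
cycle 6: CDB Add1=6; stall // r0:Mul2,r1:Mul1,r2:6,r3:1,r4:42
cycle 7: stall // r0:Mul2,r1:Mul1,r2:6,r3:1,r4:42
cycle 8: stall // r0:Mul2,r1:Mul1,r2:6,r3:1,r4:42
cycle 9: CDB Mul1=42; issue MUL r2<-Mul1 // r0:Mul2,r1:42,r2:Mul1,r3:1,r4:42
cycle 10: CDB Mul2=42; issue SUB r1<-Add1 // r0:42,r1:Add1,r2:Mul1,r3:1,r4:42
cycle 11: issue ADD r3<-Add2 // r0:42,r1:Add1,r2:Mul1,r3:Add2,r4:42

STATUS = TAG Add2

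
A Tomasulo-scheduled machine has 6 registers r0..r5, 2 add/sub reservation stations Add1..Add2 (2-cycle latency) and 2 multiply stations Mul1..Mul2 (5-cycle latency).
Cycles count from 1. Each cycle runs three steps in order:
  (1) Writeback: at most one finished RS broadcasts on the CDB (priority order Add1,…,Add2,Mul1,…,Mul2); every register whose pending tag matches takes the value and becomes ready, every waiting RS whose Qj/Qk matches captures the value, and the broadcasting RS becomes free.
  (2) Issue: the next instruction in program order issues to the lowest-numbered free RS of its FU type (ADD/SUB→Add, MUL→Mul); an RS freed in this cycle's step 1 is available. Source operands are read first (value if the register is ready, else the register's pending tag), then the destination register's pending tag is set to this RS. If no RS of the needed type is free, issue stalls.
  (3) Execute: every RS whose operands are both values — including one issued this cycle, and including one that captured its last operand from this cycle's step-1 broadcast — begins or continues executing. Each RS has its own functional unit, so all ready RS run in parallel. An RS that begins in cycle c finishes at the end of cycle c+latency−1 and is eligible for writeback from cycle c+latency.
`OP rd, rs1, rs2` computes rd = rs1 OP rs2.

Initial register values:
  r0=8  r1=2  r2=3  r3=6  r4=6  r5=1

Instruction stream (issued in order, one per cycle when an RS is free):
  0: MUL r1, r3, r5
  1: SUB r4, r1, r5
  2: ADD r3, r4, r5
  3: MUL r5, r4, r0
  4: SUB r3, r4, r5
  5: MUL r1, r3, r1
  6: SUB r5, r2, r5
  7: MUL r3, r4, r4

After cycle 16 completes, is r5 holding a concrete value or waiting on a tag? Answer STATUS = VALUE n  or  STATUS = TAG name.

cycle 1: issue MUL r1<-Mul1 // r0:8,r1:Mul1,r2:3,r3:6,r4:6,r5:1
cycle 2: issue SUB r4<-Add1 // r0:8,r1:Mul1,r2:3,r3:6,r4:Add1,r5:1
cycle 3: issue ADD r3<-Add2 // r0:8,r1:Mul1,r2:3,r3:Add2,r4:Add1,r5:1
cycle 4: issue MUL r5<-Mul2 // r0:8,r1:Mul1,r2:3,r3:Add2,r4:Add1,r5:Mul2
cycle 5: stall // r0:8,r1:Mul1,r2:3,r3:Add2,r4:Add1,r5:Mul2
cycle 6: CDB Mul1=6; stall // r0:8,r1:6,r2:3,r3:Add2,r4:Add1,r5:Mul2
cycle 7: stall // r0:8,r1:6,r2:3,r3:Add2,r4:Add1,r5:Mul2
cycle 8: CDB Add1=5; issue SUB r3<-Add1 // r0:8,r1:6,r2:3,r3:Add1,r4:5,r5:Mul2
cycle 9: issue MUL r1<-Mul1 // r0:8,r1:Mul1,r2:3,r3:Add1,r4:5,r5:Mul2
cycle 10: CDB Add2=6; issue SUB r5<-Add2 // r0:8,r1:Mul1,r2:3,r3:Add1,r4:5,r5:Add2
cycle 11: stall // r0:8,r1:Mul1,r2:3,r3:Add1,r4:5,r5:Add2
cycle 12: stall // r0:8,r1:Mul1,r2:3,r3:Add1,r4:5,r5:Add2
cycle 13: CDB Mul2=40; issue MUL r3<-Mul2 // r0:8,r1:Mul1,r2:3,r3:Mul2,r4:5,r5:Add2
cycle 14: - // r0:8,r1:Mul1,r2:3,r3:Mul2,r4:5,r5:Add2
cycle 15: CDB Add1=-35 // r0:8,r1:Mul1,r2:3,r3:Mul2,r4:5,r5:Add2
cycle 16: CDB Add2=-37 // r0:8,r1:Mul1,r2:3,r3:Mul2,r4:5,r5:-37

STATUS = VALUE -37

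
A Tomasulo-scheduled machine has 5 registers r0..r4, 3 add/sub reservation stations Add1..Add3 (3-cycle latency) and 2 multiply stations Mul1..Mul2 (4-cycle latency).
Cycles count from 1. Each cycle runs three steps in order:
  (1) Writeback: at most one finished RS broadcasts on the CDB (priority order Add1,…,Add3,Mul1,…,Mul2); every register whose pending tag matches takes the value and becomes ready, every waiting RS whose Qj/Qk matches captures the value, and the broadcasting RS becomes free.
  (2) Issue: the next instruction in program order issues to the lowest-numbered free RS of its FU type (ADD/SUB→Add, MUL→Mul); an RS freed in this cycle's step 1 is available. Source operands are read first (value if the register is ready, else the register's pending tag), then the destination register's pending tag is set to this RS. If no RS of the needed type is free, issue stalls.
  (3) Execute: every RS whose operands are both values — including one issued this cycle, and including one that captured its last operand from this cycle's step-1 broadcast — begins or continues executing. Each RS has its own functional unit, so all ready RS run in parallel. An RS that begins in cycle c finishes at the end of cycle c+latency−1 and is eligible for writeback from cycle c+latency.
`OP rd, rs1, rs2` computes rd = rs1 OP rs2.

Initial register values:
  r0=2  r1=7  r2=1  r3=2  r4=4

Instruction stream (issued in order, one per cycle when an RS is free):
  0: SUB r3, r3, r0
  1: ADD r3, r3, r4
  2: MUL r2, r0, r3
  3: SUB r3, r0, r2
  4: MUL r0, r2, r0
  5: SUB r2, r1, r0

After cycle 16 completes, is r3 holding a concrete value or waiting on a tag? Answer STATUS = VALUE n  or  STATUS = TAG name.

STATUS = VALUE -6

cycle 1: issue SUB r3<-Add1 // r0:2,r1:7,r2:1,r3:Add1,r4:4
cycle 2: issue ADD r3<-Add2 // r0:2,r1:7,r2:1,r3:Add2,r4:4
cycle 3: issue MUL r2<-Mul1 // r0:2,r1:7,r2:Mul1,r3:Add2,r4:4
cycle 4: CDB Add1=0; issue SUB r3<-Add1 // r0:2,r1:7,r2:Mul1,r3:Add1,r4:4
cycle 5: issue MUL r0<-Mul2 // r0:Mul2,r1:7,r2:Mul1,r3:Add1,r4:4
cycle 6: issue SUB r2<-Add3 // r0:Mul2,r1:7,r2:Add3,r3:Add1,r4:4
cycle 7: CDB Add2=4 // r0:Mul2,r1:7,r2:Add3,r3:Add1,r4:4
cycle 8: - // r0:Mul2,r1:7,r2:Add3,r3:Add1,r4:4
cycle 9: - // r0:Mul2,r1:7,r2:Add3,r3:Add1,r4:4
cycle 10: - // r0:Mul2,r1:7,r2:Add3,r3:Add1,r4:4
cycle 11: CDB Mul1=8 // r0:Mul2,r1:7,r2:Add3,r3:Add1,r4:4
cycle 12: - // r0:Mul2,r1:7,r2:Add3,r3:Add1,r4:4
cycle 13: - // r0:Mul2,r1:7,r2:Add3,r3:Add1,r4:4
cycle 14: CDB Add1=-6 // r0:Mul2,r1:7,r2:Add3,r3:-6,r4:4
cycle 15: CDB Mul2=16 // r0:16,r1:7,r2:Add3,r3:-6,r4:4
cycle 16: - // r0:16,r1:7,r2:Add3,r3:-6,r4:4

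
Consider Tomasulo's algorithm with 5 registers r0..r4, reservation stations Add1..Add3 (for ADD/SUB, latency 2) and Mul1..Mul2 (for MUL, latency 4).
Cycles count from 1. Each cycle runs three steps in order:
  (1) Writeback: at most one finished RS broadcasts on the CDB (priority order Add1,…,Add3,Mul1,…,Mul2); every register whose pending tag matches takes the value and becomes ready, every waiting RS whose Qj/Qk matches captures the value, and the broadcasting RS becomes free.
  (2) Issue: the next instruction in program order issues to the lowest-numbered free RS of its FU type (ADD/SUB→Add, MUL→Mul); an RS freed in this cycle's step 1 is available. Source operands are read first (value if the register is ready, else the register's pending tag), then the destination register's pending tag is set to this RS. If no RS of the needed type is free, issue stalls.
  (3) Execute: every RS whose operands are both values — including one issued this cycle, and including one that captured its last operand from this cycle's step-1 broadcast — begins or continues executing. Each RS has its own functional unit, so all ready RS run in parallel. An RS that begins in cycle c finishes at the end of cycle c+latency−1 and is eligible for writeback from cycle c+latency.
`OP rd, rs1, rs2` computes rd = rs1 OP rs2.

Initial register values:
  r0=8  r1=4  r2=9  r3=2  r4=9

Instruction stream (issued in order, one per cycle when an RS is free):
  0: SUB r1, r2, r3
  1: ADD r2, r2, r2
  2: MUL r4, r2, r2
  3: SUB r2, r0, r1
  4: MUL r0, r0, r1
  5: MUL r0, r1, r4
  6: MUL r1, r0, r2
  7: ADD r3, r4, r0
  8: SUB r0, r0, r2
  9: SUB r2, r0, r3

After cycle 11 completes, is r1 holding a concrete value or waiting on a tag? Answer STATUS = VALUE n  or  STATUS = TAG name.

STATUS = TAG Mul2

  c1: issue SUB r1<-Add1  regs: r0:8,r1:Add1,r2:9,r3:2,r4:9
  c2: issue ADD r2<-Add2  regs: r0:8,r1:Add1,r2:Add2,r3:2,r4:9
  c3: CDB Add1=7; issue MUL r4<-Mul1  regs: r0:8,r1:7,r2:Add2,r3:2,r4:Mul1
  c4: CDB Add2=18; issue SUB r2<-Add1  regs: r0:8,r1:7,r2:Add1,r3:2,r4:Mul1
  c5: issue MUL r0<-Mul2  regs: r0:Mul2,r1:7,r2:Add1,r3:2,r4:Mul1
  c6: CDB Add1=1; stall  regs: r0:Mul2,r1:7,r2:1,r3:2,r4:Mul1
  c7: stall  regs: r0:Mul2,r1:7,r2:1,r3:2,r4:Mul1
  c8: CDB Mul1=324; issue MUL r0<-Mul1  regs: r0:Mul1,r1:7,r2:1,r3:2,r4:324
  c9: CDB Mul2=56; issue MUL r1<-Mul2  regs: r0:Mul1,r1:Mul2,r2:1,r3:2,r4:324
  c10: issue ADD r3<-Add1  regs: r0:Mul1,r1:Mul2,r2:1,r3:Add1,r4:324
  c11: issue SUB r0<-Add2  regs: r0:Add2,r1:Mul2,r2:1,r3:Add1,r4:324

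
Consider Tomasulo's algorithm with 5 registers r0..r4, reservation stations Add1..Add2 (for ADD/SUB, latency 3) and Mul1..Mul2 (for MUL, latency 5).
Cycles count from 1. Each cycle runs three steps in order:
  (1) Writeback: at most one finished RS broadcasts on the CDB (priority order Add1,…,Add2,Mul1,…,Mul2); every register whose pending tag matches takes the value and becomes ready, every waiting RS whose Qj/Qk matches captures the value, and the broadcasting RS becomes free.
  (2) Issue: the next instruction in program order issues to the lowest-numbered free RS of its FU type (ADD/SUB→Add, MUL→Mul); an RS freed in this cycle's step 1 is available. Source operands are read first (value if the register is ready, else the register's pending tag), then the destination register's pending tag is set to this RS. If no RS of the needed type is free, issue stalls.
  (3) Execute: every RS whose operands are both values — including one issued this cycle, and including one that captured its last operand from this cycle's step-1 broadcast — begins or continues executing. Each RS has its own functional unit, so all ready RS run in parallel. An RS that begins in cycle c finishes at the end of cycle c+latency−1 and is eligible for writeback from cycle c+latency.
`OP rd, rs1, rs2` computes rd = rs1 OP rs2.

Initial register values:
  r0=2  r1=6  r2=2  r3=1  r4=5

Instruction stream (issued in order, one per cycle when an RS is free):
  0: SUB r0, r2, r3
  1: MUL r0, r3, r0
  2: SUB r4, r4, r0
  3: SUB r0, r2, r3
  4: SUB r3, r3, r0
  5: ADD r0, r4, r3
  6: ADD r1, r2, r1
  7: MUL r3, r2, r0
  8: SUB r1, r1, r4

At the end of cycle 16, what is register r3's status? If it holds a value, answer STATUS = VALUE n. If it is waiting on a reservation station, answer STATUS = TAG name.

cycle 1: issue SUB r0<-Add1 // r0:Add1,r1:6,r2:2,r3:1,r4:5
cycle 2: issue MUL r0<-Mul1 // r0:Mul1,r1:6,r2:2,r3:1,r4:5
cycle 3: issue SUB r4<-Add2 // r0:Mul1,r1:6,r2:2,r3:1,r4:Add2
cycle 4: CDB Add1=1; issue SUB r0<-Add1 // r0:Add1,r1:6,r2:2,r3:1,r4:Add2
cycle 5: stall // r0:Add1,r1:6,r2:2,r3:1,r4:Add2
cycle 6: stall // r0:Add1,r1:6,r2:2,r3:1,r4:Add2
cycle 7: CDB Add1=1; issue SUB r3<-Add1 // r0:1,r1:6,r2:2,r3:Add1,r4:Add2
cycle 8: stall // r0:1,r1:6,r2:2,r3:Add1,r4:Add2
cycle 9: CDB Mul1=1; stall // r0:1,r1:6,r2:2,r3:Add1,r4:Add2
cycle 10: CDB Add1=0; issue ADD r0<-Add1 // r0:Add1,r1:6,r2:2,r3:0,r4:Add2
cycle 11: stall // r0:Add1,r1:6,r2:2,r3:0,r4:Add2
cycle 12: CDB Add2=4; issue ADD r1<-Add2 // r0:Add1,r1:Add2,r2:2,r3:0,r4:4
cycle 13: issue MUL r3<-Mul1 // r0:Add1,r1:Add2,r2:2,r3:Mul1,r4:4
cycle 14: stall // r0:Add1,r1:Add2,r2:2,r3:Mul1,r4:4
cycle 15: CDB Add1=4; issue SUB r1<-Add1 // r0:4,r1:Add1,r2:2,r3:Mul1,r4:4
cycle 16: CDB Add2=8 // r0:4,r1:Add1,r2:2,r3:Mul1,r4:4

STATUS = TAG Mul1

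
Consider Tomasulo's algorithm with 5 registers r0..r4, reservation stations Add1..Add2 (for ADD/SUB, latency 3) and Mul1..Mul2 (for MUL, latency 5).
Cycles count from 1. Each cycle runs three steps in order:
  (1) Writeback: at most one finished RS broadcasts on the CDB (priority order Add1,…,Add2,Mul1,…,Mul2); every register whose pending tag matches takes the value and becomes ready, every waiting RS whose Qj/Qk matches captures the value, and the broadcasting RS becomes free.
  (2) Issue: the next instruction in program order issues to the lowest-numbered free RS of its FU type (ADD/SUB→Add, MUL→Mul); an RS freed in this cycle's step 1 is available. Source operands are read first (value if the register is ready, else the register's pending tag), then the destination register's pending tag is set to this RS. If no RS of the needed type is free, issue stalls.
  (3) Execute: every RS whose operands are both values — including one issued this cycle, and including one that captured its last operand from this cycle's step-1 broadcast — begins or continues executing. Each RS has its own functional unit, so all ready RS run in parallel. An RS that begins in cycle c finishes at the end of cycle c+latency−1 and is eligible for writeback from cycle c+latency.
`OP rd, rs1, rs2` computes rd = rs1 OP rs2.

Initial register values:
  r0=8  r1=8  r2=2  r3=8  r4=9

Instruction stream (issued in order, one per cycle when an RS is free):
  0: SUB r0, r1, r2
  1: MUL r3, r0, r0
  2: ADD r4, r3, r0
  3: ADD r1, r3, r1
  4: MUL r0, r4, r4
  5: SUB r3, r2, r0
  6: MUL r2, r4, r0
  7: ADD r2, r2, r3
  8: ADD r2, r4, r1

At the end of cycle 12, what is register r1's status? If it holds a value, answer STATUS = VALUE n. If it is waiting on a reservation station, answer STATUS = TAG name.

STATUS = VALUE 44

cycle 1: issue SUB r0<-Add1 // r0:Add1,r1:8,r2:2,r3:8,r4:9
cycle 2: issue MUL r3<-Mul1 // r0:Add1,r1:8,r2:2,r3:Mul1,r4:9
cycle 3: issue ADD r4<-Add2 // r0:Add1,r1:8,r2:2,r3:Mul1,r4:Add2
cycle 4: CDB Add1=6; issue ADD r1<-Add1 // r0:6,r1:Add1,r2:2,r3:Mul1,r4:Add2
cycle 5: issue MUL r0<-Mul2 // r0:Mul2,r1:Add1,r2:2,r3:Mul1,r4:Add2
cycle 6: stall // r0:Mul2,r1:Add1,r2:2,r3:Mul1,r4:Add2
cycle 7: stall // r0:Mul2,r1:Add1,r2:2,r3:Mul1,r4:Add2
cycle 8: stall // r0:Mul2,r1:Add1,r2:2,r3:Mul1,r4:Add2
cycle 9: CDB Mul1=36; stall // r0:Mul2,r1:Add1,r2:2,r3:36,r4:Add2
cycle 10: stall // r0:Mul2,r1:Add1,r2:2,r3:36,r4:Add2
cycle 11: stall // r0:Mul2,r1:Add1,r2:2,r3:36,r4:Add2
cycle 12: CDB Add1=44; issue SUB r3<-Add1 // r0:Mul2,r1:44,r2:2,r3:Add1,r4:Add2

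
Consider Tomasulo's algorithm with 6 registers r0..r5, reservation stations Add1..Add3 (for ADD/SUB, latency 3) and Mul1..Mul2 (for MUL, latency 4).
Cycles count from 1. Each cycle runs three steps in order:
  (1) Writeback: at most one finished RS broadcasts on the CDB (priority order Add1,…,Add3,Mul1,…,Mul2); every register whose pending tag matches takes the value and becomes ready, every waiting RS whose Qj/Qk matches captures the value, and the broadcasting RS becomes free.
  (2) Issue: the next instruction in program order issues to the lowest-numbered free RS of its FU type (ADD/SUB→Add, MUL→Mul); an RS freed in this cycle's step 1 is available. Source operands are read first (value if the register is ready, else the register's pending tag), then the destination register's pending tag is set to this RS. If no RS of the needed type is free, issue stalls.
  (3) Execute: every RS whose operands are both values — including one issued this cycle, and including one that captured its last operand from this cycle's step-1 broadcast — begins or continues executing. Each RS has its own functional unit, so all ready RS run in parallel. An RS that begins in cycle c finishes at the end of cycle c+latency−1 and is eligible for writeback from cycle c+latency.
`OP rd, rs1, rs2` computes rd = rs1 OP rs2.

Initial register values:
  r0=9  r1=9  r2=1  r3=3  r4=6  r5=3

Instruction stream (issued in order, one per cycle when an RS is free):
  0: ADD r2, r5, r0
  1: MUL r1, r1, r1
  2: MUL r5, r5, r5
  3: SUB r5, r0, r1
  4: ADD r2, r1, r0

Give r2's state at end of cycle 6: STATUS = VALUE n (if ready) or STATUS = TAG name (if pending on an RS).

STATUS = TAG Add2

  c1: issue ADD r2<-Add1  regs: r0:9,r1:9,r2:Add1,r3:3,r4:6,r5:3
  c2: issue MUL r1<-Mul1  regs: r0:9,r1:Mul1,r2:Add1,r3:3,r4:6,r5:3
  c3: issue MUL r5<-Mul2  regs: r0:9,r1:Mul1,r2:Add1,r3:3,r4:6,r5:Mul2
  c4: CDB Add1=12; issue SUB r5<-Add1  regs: r0:9,r1:Mul1,r2:12,r3:3,r4:6,r5:Add1
  c5: issue ADD r2<-Add2  regs: r0:9,r1:Mul1,r2:Add2,r3:3,r4:6,r5:Add1
  c6: CDB Mul1=81  regs: r0:9,r1:81,r2:Add2,r3:3,r4:6,r5:Add1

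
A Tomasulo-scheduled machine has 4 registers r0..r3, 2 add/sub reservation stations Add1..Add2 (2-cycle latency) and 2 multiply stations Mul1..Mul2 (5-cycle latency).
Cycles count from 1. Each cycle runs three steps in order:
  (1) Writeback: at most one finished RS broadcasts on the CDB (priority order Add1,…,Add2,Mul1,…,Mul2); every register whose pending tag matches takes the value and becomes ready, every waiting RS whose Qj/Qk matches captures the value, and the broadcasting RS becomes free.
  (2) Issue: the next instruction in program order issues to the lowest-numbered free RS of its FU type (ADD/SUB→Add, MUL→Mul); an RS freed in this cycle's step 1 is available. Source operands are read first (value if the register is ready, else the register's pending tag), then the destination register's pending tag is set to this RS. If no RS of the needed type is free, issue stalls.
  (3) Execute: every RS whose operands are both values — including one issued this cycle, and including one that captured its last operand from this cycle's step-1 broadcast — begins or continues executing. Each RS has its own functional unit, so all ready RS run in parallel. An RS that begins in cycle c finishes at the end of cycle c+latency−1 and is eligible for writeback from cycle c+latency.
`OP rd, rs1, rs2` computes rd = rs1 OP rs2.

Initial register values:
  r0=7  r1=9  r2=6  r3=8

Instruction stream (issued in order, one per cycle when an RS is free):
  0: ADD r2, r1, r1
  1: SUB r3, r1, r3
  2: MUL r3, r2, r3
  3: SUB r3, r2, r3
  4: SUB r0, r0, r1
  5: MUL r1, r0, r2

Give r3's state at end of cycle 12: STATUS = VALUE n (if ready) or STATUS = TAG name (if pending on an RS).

STATUS = VALUE 0

c1: issue ADD r2<-Add1 | r0:7,r1:9,r2:Add1,r3:8
c2: issue SUB r3<-Add2 | r0:7,r1:9,r2:Add1,r3:Add2
c3: CDB Add1=18; issue MUL r3<-Mul1 | r0:7,r1:9,r2:18,r3:Mul1
c4: CDB Add2=1; issue SUB r3<-Add1 | r0:7,r1:9,r2:18,r3:Add1
c5: issue SUB r0<-Add2 | r0:Add2,r1:9,r2:18,r3:Add1
c6: issue MUL r1<-Mul2 | r0:Add2,r1:Mul2,r2:18,r3:Add1
c7: CDB Add2=-2 | r0:-2,r1:Mul2,r2:18,r3:Add1
c8: - | r0:-2,r1:Mul2,r2:18,r3:Add1
c9: CDB Mul1=18 | r0:-2,r1:Mul2,r2:18,r3:Add1
c10: - | r0:-2,r1:Mul2,r2:18,r3:Add1
c11: CDB Add1=0 | r0:-2,r1:Mul2,r2:18,r3:0
c12: CDB Mul2=-36 | r0:-2,r1:-36,r2:18,r3:0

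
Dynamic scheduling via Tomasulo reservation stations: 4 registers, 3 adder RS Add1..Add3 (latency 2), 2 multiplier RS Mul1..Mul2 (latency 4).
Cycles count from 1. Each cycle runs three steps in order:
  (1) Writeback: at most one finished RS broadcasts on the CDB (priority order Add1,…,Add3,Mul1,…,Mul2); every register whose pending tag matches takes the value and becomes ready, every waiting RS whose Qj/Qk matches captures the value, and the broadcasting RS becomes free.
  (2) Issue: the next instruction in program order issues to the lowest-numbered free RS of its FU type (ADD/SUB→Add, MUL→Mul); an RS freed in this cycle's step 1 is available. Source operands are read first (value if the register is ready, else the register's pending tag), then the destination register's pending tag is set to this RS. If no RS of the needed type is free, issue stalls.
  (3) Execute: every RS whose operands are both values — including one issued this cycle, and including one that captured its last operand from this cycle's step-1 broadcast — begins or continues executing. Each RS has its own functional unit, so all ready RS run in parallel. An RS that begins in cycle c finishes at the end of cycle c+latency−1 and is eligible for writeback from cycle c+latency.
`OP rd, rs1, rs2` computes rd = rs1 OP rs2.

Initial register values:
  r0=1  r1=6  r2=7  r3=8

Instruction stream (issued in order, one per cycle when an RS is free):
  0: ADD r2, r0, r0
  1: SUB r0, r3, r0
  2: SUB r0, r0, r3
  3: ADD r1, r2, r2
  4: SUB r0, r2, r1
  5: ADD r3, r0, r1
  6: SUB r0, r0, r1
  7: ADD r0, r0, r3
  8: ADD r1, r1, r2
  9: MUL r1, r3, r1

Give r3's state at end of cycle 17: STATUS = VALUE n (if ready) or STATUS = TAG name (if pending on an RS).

c1: issue ADD r2<-Add1 | r0:1,r1:6,r2:Add1,r3:8
c2: issue SUB r0<-Add2 | r0:Add2,r1:6,r2:Add1,r3:8
c3: CDB Add1=2; issue SUB r0<-Add1 | r0:Add1,r1:6,r2:2,r3:8
c4: CDB Add2=7; issue ADD r1<-Add2 | r0:Add1,r1:Add2,r2:2,r3:8
c5: issue SUB r0<-Add3 | r0:Add3,r1:Add2,r2:2,r3:8
c6: CDB Add1=-1; issue ADD r3<-Add1 | r0:Add3,r1:Add2,r2:2,r3:Add1
c7: CDB Add2=4; issue SUB r0<-Add2 | r0:Add2,r1:4,r2:2,r3:Add1
c8: stall | r0:Add2,r1:4,r2:2,r3:Add1
c9: CDB Add3=-2; issue ADD r0<-Add3 | r0:Add3,r1:4,r2:2,r3:Add1
c10: stall | r0:Add3,r1:4,r2:2,r3:Add1
c11: CDB Add1=2; issue ADD r1<-Add1 | r0:Add3,r1:Add1,r2:2,r3:2
c12: CDB Add2=-6; issue MUL r1<-Mul1 | r0:Add3,r1:Mul1,r2:2,r3:2
c13: CDB Add1=6 | r0:Add3,r1:Mul1,r2:2,r3:2
c14: CDB Add3=-4 | r0:-4,r1:Mul1,r2:2,r3:2
c15: - | r0:-4,r1:Mul1,r2:2,r3:2
c16: - | r0:-4,r1:Mul1,r2:2,r3:2
c17: CDB Mul1=12 | r0:-4,r1:12,r2:2,r3:2

STATUS = VALUE 2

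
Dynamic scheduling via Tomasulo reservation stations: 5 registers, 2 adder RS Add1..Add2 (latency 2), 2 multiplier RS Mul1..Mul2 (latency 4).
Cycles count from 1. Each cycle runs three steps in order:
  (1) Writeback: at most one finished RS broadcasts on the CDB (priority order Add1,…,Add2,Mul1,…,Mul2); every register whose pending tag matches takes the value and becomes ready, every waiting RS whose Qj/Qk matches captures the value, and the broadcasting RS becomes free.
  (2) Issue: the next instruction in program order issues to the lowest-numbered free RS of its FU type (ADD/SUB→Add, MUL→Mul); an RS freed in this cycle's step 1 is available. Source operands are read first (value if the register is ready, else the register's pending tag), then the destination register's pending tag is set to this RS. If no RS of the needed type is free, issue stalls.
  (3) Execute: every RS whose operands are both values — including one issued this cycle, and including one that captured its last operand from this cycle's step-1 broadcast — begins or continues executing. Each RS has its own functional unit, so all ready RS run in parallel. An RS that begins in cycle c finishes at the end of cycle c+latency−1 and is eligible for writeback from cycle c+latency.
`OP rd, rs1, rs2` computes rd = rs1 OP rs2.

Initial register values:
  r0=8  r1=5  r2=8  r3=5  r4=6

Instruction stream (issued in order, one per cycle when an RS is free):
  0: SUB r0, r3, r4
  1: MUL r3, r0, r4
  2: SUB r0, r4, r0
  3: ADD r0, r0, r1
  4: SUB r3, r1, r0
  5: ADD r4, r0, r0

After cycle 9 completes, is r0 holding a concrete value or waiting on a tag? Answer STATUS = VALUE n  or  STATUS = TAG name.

cycle 1: issue SUB r0<-Add1 // r0:Add1,r1:5,r2:8,r3:5,r4:6
cycle 2: issue MUL r3<-Mul1 // r0:Add1,r1:5,r2:8,r3:Mul1,r4:6
cycle 3: CDB Add1=-1; issue SUB r0<-Add1 // r0:Add1,r1:5,r2:8,r3:Mul1,r4:6
cycle 4: issue ADD r0<-Add2 // r0:Add2,r1:5,r2:8,r3:Mul1,r4:6
cycle 5: CDB Add1=7; issue SUB r3<-Add1 // r0:Add2,r1:5,r2:8,r3:Add1,r4:6
cycle 6: stall // r0:Add2,r1:5,r2:8,r3:Add1,r4:6
cycle 7: CDB Add2=12; issue ADD r4<-Add2 // r0:12,r1:5,r2:8,r3:Add1,r4:Add2
cycle 8: CDB Mul1=-6 // r0:12,r1:5,r2:8,r3:Add1,r4:Add2
cycle 9: CDB Add1=-7 // r0:12,r1:5,r2:8,r3:-7,r4:Add2

STATUS = VALUE 12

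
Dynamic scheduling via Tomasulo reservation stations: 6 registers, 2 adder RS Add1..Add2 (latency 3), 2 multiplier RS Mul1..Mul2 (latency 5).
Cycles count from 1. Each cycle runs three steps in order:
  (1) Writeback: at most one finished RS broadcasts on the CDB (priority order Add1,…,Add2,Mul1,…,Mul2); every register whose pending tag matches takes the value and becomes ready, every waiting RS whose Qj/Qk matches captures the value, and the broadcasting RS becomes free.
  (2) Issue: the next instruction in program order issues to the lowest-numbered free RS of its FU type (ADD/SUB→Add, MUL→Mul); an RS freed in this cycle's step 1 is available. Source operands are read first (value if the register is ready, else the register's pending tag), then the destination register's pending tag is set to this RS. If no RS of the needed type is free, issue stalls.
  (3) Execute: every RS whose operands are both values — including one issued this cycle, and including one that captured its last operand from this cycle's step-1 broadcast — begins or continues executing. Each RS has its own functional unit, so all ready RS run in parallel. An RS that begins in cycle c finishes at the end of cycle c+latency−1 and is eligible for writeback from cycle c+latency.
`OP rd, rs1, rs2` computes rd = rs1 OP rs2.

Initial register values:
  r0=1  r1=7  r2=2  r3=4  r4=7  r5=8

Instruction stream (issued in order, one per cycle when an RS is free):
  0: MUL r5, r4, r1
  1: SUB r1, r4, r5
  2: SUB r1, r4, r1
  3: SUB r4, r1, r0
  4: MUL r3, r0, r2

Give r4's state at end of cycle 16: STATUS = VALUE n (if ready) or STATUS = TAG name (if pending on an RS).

STATUS = VALUE 48

  c1: issue MUL r5<-Mul1  regs: r0:1,r1:7,r2:2,r3:4,r4:7,r5:Mul1
  c2: issue SUB r1<-Add1  regs: r0:1,r1:Add1,r2:2,r3:4,r4:7,r5:Mul1
  c3: issue SUB r1<-Add2  regs: r0:1,r1:Add2,r2:2,r3:4,r4:7,r5:Mul1
  c4: stall  regs: r0:1,r1:Add2,r2:2,r3:4,r4:7,r5:Mul1
  c5: stall  regs: r0:1,r1:Add2,r2:2,r3:4,r4:7,r5:Mul1
  c6: CDB Mul1=49; stall  regs: r0:1,r1:Add2,r2:2,r3:4,r4:7,r5:49
  c7: stall  regs: r0:1,r1:Add2,r2:2,r3:4,r4:7,r5:49
  c8: stall  regs: r0:1,r1:Add2,r2:2,r3:4,r4:7,r5:49
  c9: CDB Add1=-42; issue SUB r4<-Add1  regs: r0:1,r1:Add2,r2:2,r3:4,r4:Add1,r5:49
  c10: issue MUL r3<-Mul1  regs: r0:1,r1:Add2,r2:2,r3:Mul1,r4:Add1,r5:49
  c11: -  regs: r0:1,r1:Add2,r2:2,r3:Mul1,r4:Add1,r5:49
  c12: CDB Add2=49  regs: r0:1,r1:49,r2:2,r3:Mul1,r4:Add1,r5:49
  c13: -  regs: r0:1,r1:49,r2:2,r3:Mul1,r4:Add1,r5:49
  c14: -  regs: r0:1,r1:49,r2:2,r3:Mul1,r4:Add1,r5:49
  c15: CDB Add1=48  regs: r0:1,r1:49,r2:2,r3:Mul1,r4:48,r5:49
  c16: CDB Mul1=2  regs: r0:1,r1:49,r2:2,r3:2,r4:48,r5:49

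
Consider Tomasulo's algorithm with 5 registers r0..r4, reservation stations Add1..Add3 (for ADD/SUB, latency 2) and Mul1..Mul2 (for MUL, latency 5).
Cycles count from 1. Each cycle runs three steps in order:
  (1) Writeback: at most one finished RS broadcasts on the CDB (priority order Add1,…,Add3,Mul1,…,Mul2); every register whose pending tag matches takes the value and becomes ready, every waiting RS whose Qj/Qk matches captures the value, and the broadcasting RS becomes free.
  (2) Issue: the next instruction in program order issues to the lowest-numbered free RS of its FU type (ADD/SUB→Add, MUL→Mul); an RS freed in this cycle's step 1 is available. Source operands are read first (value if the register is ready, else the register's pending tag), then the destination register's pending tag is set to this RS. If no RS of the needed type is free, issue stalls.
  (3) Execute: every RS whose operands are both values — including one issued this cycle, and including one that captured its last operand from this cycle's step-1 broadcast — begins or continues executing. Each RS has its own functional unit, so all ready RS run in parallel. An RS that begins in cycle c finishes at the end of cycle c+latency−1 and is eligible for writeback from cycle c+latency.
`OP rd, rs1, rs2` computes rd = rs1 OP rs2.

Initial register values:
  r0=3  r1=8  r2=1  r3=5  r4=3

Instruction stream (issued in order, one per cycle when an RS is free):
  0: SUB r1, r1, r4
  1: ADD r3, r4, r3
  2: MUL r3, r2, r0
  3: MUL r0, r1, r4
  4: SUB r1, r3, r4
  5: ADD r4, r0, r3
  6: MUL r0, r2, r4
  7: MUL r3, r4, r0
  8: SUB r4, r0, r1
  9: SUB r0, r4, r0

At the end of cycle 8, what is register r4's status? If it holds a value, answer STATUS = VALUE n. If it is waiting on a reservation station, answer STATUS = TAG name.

STATUS = TAG Add2

c1: issue SUB r1<-Add1 | r0:3,r1:Add1,r2:1,r3:5,r4:3
c2: issue ADD r3<-Add2 | r0:3,r1:Add1,r2:1,r3:Add2,r4:3
c3: CDB Add1=5; issue MUL r3<-Mul1 | r0:3,r1:5,r2:1,r3:Mul1,r4:3
c4: CDB Add2=8; issue MUL r0<-Mul2 | r0:Mul2,r1:5,r2:1,r3:Mul1,r4:3
c5: issue SUB r1<-Add1 | r0:Mul2,r1:Add1,r2:1,r3:Mul1,r4:3
c6: issue ADD r4<-Add2 | r0:Mul2,r1:Add1,r2:1,r3:Mul1,r4:Add2
c7: stall | r0:Mul2,r1:Add1,r2:1,r3:Mul1,r4:Add2
c8: CDB Mul1=3; issue MUL r0<-Mul1 | r0:Mul1,r1:Add1,r2:1,r3:3,r4:Add2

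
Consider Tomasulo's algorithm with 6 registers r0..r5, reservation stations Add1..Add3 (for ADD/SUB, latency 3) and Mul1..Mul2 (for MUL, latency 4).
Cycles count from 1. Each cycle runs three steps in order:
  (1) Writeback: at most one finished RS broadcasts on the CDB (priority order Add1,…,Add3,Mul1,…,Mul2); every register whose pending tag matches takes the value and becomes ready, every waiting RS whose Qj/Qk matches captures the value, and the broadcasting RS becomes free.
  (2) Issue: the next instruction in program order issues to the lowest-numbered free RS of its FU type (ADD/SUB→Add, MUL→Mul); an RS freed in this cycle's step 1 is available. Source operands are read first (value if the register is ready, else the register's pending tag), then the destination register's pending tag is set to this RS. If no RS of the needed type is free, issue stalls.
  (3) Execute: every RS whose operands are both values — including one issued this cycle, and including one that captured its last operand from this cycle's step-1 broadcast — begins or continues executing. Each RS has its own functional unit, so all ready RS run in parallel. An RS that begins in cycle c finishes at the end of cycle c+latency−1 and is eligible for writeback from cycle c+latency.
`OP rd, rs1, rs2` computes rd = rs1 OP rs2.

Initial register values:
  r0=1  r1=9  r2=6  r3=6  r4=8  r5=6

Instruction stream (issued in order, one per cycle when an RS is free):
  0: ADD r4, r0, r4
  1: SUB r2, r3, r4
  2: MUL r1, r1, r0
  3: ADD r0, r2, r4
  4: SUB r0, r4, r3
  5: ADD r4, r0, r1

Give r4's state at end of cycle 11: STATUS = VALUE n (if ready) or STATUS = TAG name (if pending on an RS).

STATUS = TAG Add2

c1: issue ADD r4<-Add1 | r0:1,r1:9,r2:6,r3:6,r4:Add1,r5:6
c2: issue SUB r2<-Add2 | r0:1,r1:9,r2:Add2,r3:6,r4:Add1,r5:6
c3: issue MUL r1<-Mul1 | r0:1,r1:Mul1,r2:Add2,r3:6,r4:Add1,r5:6
c4: CDB Add1=9; issue ADD r0<-Add1 | r0:Add1,r1:Mul1,r2:Add2,r3:6,r4:9,r5:6
c5: issue SUB r0<-Add3 | r0:Add3,r1:Mul1,r2:Add2,r3:6,r4:9,r5:6
c6: stall | r0:Add3,r1:Mul1,r2:Add2,r3:6,r4:9,r5:6
c7: CDB Add2=-3; issue ADD r4<-Add2 | r0:Add3,r1:Mul1,r2:-3,r3:6,r4:Add2,r5:6
c8: CDB Add3=3 | r0:3,r1:Mul1,r2:-3,r3:6,r4:Add2,r5:6
c9: CDB Mul1=9 | r0:3,r1:9,r2:-3,r3:6,r4:Add2,r5:6
c10: CDB Add1=6 | r0:3,r1:9,r2:-3,r3:6,r4:Add2,r5:6
c11: - | r0:3,r1:9,r2:-3,r3:6,r4:Add2,r5:6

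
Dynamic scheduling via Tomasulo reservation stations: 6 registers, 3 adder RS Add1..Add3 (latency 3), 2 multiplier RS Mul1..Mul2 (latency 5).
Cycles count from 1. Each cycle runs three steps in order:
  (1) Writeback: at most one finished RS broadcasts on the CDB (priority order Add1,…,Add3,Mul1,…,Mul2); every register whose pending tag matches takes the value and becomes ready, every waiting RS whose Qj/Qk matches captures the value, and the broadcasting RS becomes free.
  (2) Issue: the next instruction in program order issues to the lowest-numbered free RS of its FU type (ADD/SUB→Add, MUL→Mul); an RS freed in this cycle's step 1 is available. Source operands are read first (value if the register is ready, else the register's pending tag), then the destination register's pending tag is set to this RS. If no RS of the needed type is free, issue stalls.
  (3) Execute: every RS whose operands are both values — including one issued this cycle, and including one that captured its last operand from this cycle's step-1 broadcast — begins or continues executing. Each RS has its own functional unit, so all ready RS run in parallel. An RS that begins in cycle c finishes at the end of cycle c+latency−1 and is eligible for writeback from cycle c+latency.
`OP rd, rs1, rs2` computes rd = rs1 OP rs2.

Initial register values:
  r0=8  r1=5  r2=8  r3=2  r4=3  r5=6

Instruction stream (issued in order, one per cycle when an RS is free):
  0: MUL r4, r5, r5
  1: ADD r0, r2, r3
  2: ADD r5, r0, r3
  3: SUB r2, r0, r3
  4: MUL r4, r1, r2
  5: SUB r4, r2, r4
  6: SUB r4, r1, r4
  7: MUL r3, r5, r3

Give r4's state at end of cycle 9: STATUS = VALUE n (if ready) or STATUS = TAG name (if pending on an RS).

STATUS = TAG Add2

  c1: issue MUL r4<-Mul1  regs: r0:8,r1:5,r2:8,r3:2,r4:Mul1,r5:6
  c2: issue ADD r0<-Add1  regs: r0:Add1,r1:5,r2:8,r3:2,r4:Mul1,r5:6
  c3: issue ADD r5<-Add2  regs: r0:Add1,r1:5,r2:8,r3:2,r4:Mul1,r5:Add2
  c4: issue SUB r2<-Add3  regs: r0:Add1,r1:5,r2:Add3,r3:2,r4:Mul1,r5:Add2
  c5: CDB Add1=10; issue MUL r4<-Mul2  regs: r0:10,r1:5,r2:Add3,r3:2,r4:Mul2,r5:Add2
  c6: CDB Mul1=36; issue SUB r4<-Add1  regs: r0:10,r1:5,r2:Add3,r3:2,r4:Add1,r5:Add2
  c7: stall  regs: r0:10,r1:5,r2:Add3,r3:2,r4:Add1,r5:Add2
  c8: CDB Add2=12; issue SUB r4<-Add2  regs: r0:10,r1:5,r2:Add3,r3:2,r4:Add2,r5:12
  c9: CDB Add3=8; issue MUL r3<-Mul1  regs: r0:10,r1:5,r2:8,r3:Mul1,r4:Add2,r5:12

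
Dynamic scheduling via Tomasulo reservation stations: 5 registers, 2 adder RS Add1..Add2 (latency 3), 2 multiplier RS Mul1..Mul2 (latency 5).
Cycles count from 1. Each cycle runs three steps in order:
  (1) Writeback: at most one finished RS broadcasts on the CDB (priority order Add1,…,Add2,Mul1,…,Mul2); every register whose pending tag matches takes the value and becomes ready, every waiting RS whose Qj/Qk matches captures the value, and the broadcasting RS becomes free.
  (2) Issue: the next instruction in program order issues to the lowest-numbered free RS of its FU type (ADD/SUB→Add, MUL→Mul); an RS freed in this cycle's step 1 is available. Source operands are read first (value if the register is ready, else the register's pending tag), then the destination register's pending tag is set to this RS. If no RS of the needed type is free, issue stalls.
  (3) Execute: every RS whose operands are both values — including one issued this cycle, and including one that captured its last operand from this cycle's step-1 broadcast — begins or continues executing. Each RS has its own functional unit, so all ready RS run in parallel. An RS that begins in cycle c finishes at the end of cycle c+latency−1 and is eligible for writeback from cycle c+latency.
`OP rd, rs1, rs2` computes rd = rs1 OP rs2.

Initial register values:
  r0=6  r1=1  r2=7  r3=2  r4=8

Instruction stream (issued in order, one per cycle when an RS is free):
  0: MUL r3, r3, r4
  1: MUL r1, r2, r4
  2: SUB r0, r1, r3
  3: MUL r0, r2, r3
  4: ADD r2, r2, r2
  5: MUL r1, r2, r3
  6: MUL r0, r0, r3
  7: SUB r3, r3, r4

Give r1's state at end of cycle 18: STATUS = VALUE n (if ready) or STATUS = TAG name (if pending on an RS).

STATUS = VALUE 224

  c1: issue MUL r3<-Mul1  regs: r0:6,r1:1,r2:7,r3:Mul1,r4:8
  c2: issue MUL r1<-Mul2  regs: r0:6,r1:Mul2,r2:7,r3:Mul1,r4:8
  c3: issue SUB r0<-Add1  regs: r0:Add1,r1:Mul2,r2:7,r3:Mul1,r4:8
  c4: stall  regs: r0:Add1,r1:Mul2,r2:7,r3:Mul1,r4:8
  c5: stall  regs: r0:Add1,r1:Mul2,r2:7,r3:Mul1,r4:8
  c6: CDB Mul1=16; issue MUL r0<-Mul1  regs: r0:Mul1,r1:Mul2,r2:7,r3:16,r4:8
  c7: CDB Mul2=56; issue ADD r2<-Add2  regs: r0:Mul1,r1:56,r2:Add2,r3:16,r4:8
  c8: issue MUL r1<-Mul2  regs: r0:Mul1,r1:Mul2,r2:Add2,r3:16,r4:8
  c9: stall  regs: r0:Mul1,r1:Mul2,r2:Add2,r3:16,r4:8
  c10: CDB Add1=40; stall  regs: r0:Mul1,r1:Mul2,r2:Add2,r3:16,r4:8
  c11: CDB Add2=14; stall  regs: r0:Mul1,r1:Mul2,r2:14,r3:16,r4:8
  c12: CDB Mul1=112; issue MUL r0<-Mul1  regs: r0:Mul1,r1:Mul2,r2:14,r3:16,r4:8
  c13: issue SUB r3<-Add1  regs: r0:Mul1,r1:Mul2,r2:14,r3:Add1,r4:8
  c14: -  regs: r0:Mul1,r1:Mul2,r2:14,r3:Add1,r4:8
  c15: -  regs: r0:Mul1,r1:Mul2,r2:14,r3:Add1,r4:8
  c16: CDB Add1=8  regs: r0:Mul1,r1:Mul2,r2:14,r3:8,r4:8
  c17: CDB Mul1=1792  regs: r0:1792,r1:Mul2,r2:14,r3:8,r4:8
  c18: CDB Mul2=224  regs: r0:1792,r1:224,r2:14,r3:8,r4:8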